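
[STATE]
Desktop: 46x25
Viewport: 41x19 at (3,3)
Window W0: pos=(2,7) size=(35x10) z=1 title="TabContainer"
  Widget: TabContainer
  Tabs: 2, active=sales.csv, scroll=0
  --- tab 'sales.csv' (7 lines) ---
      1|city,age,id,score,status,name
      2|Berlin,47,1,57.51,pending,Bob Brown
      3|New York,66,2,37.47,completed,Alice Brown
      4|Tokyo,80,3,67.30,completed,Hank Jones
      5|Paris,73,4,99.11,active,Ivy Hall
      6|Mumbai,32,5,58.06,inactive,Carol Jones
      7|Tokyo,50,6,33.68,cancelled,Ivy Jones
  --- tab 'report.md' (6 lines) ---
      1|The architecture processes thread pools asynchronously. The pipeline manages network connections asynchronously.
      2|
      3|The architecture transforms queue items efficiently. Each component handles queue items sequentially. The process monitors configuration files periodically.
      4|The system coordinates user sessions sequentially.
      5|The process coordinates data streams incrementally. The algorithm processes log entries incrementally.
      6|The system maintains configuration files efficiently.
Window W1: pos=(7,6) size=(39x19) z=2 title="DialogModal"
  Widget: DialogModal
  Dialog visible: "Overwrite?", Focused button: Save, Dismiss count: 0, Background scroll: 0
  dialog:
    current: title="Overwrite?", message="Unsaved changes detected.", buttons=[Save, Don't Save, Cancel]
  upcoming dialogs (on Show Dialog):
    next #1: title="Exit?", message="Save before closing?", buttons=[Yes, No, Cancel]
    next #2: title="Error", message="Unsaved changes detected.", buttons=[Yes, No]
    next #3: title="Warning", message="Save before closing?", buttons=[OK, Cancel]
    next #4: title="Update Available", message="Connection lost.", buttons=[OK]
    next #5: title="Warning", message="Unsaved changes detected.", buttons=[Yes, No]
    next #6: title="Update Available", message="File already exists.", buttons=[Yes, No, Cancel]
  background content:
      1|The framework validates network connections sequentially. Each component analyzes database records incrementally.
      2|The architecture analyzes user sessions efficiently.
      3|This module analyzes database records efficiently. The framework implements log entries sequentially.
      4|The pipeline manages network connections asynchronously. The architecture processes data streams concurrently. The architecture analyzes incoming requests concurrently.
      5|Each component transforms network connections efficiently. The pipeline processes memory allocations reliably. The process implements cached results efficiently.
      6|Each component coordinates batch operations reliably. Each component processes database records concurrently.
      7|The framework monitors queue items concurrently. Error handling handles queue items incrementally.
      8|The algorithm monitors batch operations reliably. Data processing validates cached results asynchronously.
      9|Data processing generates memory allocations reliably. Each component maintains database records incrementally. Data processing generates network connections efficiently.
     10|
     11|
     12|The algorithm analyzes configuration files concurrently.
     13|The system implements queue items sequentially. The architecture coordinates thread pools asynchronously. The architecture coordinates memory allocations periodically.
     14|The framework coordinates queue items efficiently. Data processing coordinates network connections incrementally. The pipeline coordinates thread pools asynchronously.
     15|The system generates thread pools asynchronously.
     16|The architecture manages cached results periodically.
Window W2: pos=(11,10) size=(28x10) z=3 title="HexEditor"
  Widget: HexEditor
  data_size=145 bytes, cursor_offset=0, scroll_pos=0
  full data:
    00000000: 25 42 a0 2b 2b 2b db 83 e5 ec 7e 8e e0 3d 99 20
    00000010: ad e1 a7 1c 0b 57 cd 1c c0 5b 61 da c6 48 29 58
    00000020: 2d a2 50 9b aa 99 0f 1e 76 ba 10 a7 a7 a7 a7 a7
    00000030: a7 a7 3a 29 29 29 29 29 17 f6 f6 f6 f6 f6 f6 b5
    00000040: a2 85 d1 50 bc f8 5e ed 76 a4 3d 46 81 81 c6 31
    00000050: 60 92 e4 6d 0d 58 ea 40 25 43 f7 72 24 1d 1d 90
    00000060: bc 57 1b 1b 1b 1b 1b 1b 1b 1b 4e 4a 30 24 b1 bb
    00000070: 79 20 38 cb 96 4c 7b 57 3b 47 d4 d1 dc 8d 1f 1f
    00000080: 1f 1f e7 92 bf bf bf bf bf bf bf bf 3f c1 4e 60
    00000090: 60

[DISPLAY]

                                         
                                         
                                         
    ┏━━━━━━━━━━━━━━━━━━━━━━━━━━━━━━━━━━━━
━━━━┃ DialogModal                        
 Tab┠────────────────────────────────────
────┃The framework validates network conn
[sal┃The┏━━━━━━━━━━━━━━━━━━━━━━━━━━┓sessi
────┃Thi┃ HexEditor                ┃ecord
city┃The┠──────────────────────────┨nnect
Berl┃Eac┃00000000  25 42 a0 2b 2b 2┃rk co
New ┃Ea┌┃00000010  ad e1 a7 1c 0b 5┃──┐pe
Toky┃Th│┃00000020  2d a2 50 9b aa 9┃  │ c
━━━━┃Th│┃00000030  a7 a7 3a 29 29 2┃  │ti
    ┃Da│┃00000040  a2 85 d1 50 bc f┃  │ll
    ┃  └┃00000050  60 92 e4 6d 0d 5┃──┘  
    ┃   ┗━━━━━━━━━━━━━━━━━━━━━━━━━━┛     
    ┃The algorithm analyzes configuration
    ┃The system implements queue items se


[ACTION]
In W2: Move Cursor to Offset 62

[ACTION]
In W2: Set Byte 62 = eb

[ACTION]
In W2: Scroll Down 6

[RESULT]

                                         
                                         
                                         
    ┏━━━━━━━━━━━━━━━━━━━━━━━━━━━━━━━━━━━━
━━━━┃ DialogModal                        
 Tab┠────────────────────────────────────
────┃The framework validates network conn
[sal┃The┏━━━━━━━━━━━━━━━━━━━━━━━━━━┓sessi
────┃Thi┃ HexEditor                ┃ecord
city┃The┠──────────────────────────┨nnect
Berl┃Eac┃00000060  bc 57 1b 1b 1b 1┃rk co
New ┃Ea┌┃00000070  79 20 38 cb 96 4┃──┐pe
Toky┃Th│┃00000080  1f 1f e7 92 bf b┃  │ c
━━━━┃Th│┃00000090  60              ┃  │ti
    ┃Da│┃                          ┃  │ll
    ┃  └┃                          ┃──┘  
    ┃   ┗━━━━━━━━━━━━━━━━━━━━━━━━━━┛     
    ┃The algorithm analyzes configuration
    ┃The system implements queue items se


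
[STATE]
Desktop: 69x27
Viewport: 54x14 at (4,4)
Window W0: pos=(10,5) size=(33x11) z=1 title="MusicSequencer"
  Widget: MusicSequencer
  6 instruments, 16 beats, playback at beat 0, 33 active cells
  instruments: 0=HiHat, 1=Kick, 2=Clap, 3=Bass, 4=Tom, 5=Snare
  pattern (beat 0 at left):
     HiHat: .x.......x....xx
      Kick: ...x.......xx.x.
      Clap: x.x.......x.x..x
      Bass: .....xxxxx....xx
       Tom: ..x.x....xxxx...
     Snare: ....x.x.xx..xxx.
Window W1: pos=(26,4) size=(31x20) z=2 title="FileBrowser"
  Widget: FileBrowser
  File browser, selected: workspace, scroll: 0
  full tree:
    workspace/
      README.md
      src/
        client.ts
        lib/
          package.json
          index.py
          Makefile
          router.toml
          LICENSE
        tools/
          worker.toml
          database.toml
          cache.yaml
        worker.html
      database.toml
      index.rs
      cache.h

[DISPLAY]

                      ┏━━━━━━━━━━━━━━━━━━━━━━━━━━━━━┓ 
      ┏━━━━━━━━━━━━━━━┃ FileBrowser                 ┃ 
      ┃ MusicSequencer┠─────────────────────────────┨ 
      ┠───────────────┃> [-] workspace/             ┃ 
      ┃      ▼12345678┃    README.md                ┃ 
      ┃ HiHat·█·······┃    [+] src/                 ┃ 
      ┃  Kick···█·····┃    database.toml            ┃ 
      ┃  Clap█·█······┃    index.rs                 ┃ 
      ┃  Bass·····████┃    cache.h                  ┃ 
      ┃   Tom··█·█····┃                             ┃ 
      ┃ Snare····█·█·█┃                             ┃ 
      ┗━━━━━━━━━━━━━━━┃                             ┃ 
                      ┃                             ┃ 
                      ┃                             ┃ 


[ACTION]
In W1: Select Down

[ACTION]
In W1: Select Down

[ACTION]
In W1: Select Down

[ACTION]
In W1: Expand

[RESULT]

                      ┏━━━━━━━━━━━━━━━━━━━━━━━━━━━━━┓ 
      ┏━━━━━━━━━━━━━━━┃ FileBrowser                 ┃ 
      ┃ MusicSequencer┠─────────────────────────────┨ 
      ┠───────────────┃  [-] workspace/             ┃ 
      ┃      ▼12345678┃    README.md                ┃ 
      ┃ HiHat·█·······┃    [+] src/                 ┃ 
      ┃  Kick···█·····┃  > database.toml            ┃ 
      ┃  Clap█·█······┃    index.rs                 ┃ 
      ┃  Bass·····████┃    cache.h                  ┃ 
      ┃   Tom··█·█····┃                             ┃ 
      ┃ Snare····█·█·█┃                             ┃ 
      ┗━━━━━━━━━━━━━━━┃                             ┃ 
                      ┃                             ┃ 
                      ┃                             ┃ 


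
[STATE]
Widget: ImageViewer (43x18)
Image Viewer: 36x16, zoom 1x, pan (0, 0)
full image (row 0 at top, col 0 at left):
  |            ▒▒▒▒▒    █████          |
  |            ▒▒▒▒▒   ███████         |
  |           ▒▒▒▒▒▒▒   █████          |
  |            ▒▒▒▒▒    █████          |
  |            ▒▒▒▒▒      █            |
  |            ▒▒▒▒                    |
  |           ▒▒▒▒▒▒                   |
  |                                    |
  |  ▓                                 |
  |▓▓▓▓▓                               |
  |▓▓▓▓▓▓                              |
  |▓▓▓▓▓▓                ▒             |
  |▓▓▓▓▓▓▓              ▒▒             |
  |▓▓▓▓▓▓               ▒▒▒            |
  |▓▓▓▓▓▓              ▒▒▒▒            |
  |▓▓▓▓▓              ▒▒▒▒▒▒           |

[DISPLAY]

            ▒▒▒▒▒    █████                 
            ▒▒▒▒▒   ███████                
           ▒▒▒▒▒▒▒   █████                 
            ▒▒▒▒▒    █████                 
            ▒▒▒▒▒      █                   
            ▒▒▒▒                           
           ▒▒▒▒▒▒                          
                                           
  ▓                                        
▓▓▓▓▓                                      
▓▓▓▓▓▓                                     
▓▓▓▓▓▓                ▒                    
▓▓▓▓▓▓▓              ▒▒                    
▓▓▓▓▓▓               ▒▒▒                   
▓▓▓▓▓▓              ▒▒▒▒                   
▓▓▓▓▓              ▒▒▒▒▒▒                  
                                           
                                           


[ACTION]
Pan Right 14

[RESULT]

▒▒▒    █████                               
▒▒▒   ███████                              
▒▒▒▒   █████                               
▒▒▒    █████                               
▒▒▒      █                                 
▒▒                                         
▒▒▒                                        
                                           
                                           
                                           
                                           
        ▒                                  
       ▒▒                                  
       ▒▒▒                                 
      ▒▒▒▒                                 
     ▒▒▒▒▒▒                                
                                           
                                           


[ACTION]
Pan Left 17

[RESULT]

            ▒▒▒▒▒    █████                 
            ▒▒▒▒▒   ███████                
           ▒▒▒▒▒▒▒   █████                 
            ▒▒▒▒▒    █████                 
            ▒▒▒▒▒      █                   
            ▒▒▒▒                           
           ▒▒▒▒▒▒                          
                                           
  ▓                                        
▓▓▓▓▓                                      
▓▓▓▓▓▓                                     
▓▓▓▓▓▓                ▒                    
▓▓▓▓▓▓▓              ▒▒                    
▓▓▓▓▓▓               ▒▒▒                   
▓▓▓▓▓▓              ▒▒▒▒                   
▓▓▓▓▓              ▒▒▒▒▒▒                  
                                           
                                           


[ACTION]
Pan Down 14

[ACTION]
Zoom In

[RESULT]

                                           
                                           
    ▓▓                                     
    ▓▓                                     
▓▓▓▓▓▓▓▓▓▓                                 
▓▓▓▓▓▓▓▓▓▓                                 
▓▓▓▓▓▓▓▓▓▓▓▓                               
▓▓▓▓▓▓▓▓▓▓▓▓                               
▓▓▓▓▓▓▓▓▓▓▓▓                               
▓▓▓▓▓▓▓▓▓▓▓▓                               
▓▓▓▓▓▓▓▓▓▓▓▓▓▓                            ▒
▓▓▓▓▓▓▓▓▓▓▓▓▓▓                            ▒
▓▓▓▓▓▓▓▓▓▓▓▓                              ▒
▓▓▓▓▓▓▓▓▓▓▓▓                              ▒
▓▓▓▓▓▓▓▓▓▓▓▓                            ▒▒▒
▓▓▓▓▓▓▓▓▓▓▓▓                            ▒▒▒
▓▓▓▓▓▓▓▓▓▓                            ▒▒▒▒▒
▓▓▓▓▓▓▓▓▓▓                            ▒▒▒▒▒


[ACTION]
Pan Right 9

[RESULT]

                                           
                                           
                                           
                                           
▓                                          
▓                                          
▓▓▓                                        
▓▓▓                                        
▓▓▓                                ▒▒      
▓▓▓                                ▒▒      
▓▓▓▓▓                            ▒▒▒▒      
▓▓▓▓▓                            ▒▒▒▒      
▓▓▓                              ▒▒▒▒▒▒    
▓▓▓                              ▒▒▒▒▒▒    
▓▓▓                            ▒▒▒▒▒▒▒▒    
▓▓▓                            ▒▒▒▒▒▒▒▒    
▓                            ▒▒▒▒▒▒▒▒▒▒▒▒  
▓                            ▒▒▒▒▒▒▒▒▒▒▒▒  


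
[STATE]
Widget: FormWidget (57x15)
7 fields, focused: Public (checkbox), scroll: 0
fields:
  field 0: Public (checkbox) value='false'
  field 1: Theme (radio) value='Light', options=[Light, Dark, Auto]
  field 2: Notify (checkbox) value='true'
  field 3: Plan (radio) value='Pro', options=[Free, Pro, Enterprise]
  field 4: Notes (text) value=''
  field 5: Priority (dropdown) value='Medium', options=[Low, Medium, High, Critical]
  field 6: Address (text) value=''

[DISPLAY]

> Public:     [ ]                                        
  Theme:      (●) Light  ( ) Dark  ( ) Auto              
  Notify:     [x]                                        
  Plan:       ( ) Free  (●) Pro  ( ) Enterprise          
  Notes:      [                                         ]
  Priority:   [Medium                                  ▼]
  Address:    [                                         ]
                                                         
                                                         
                                                         
                                                         
                                                         
                                                         
                                                         
                                                         


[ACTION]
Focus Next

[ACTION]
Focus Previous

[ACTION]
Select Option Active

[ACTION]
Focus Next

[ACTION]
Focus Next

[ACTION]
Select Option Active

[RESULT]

  Public:     [ ]                                        
  Theme:      (●) Light  ( ) Dark  ( ) Auto              
> Notify:     [x]                                        
  Plan:       ( ) Free  (●) Pro  ( ) Enterprise          
  Notes:      [                                         ]
  Priority:   [Medium                                  ▼]
  Address:    [                                         ]
                                                         
                                                         
                                                         
                                                         
                                                         
                                                         
                                                         
                                                         


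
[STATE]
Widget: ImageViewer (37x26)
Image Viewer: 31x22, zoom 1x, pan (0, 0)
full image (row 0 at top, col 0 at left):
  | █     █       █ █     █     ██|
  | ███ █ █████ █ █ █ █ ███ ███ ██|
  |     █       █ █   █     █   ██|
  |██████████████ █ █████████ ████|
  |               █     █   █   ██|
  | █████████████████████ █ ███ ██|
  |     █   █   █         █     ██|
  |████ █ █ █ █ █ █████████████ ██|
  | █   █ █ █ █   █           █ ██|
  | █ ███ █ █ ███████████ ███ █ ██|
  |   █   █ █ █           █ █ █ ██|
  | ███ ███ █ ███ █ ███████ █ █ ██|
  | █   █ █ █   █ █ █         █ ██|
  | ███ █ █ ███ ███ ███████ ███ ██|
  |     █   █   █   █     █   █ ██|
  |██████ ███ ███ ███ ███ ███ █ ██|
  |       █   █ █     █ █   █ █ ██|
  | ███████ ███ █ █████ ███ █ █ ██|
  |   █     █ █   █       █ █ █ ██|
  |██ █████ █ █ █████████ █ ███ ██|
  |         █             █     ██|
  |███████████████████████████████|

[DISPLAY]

 █     █       █ █     █     ██      
 ███ █ █████ █ █ █ █ ███ ███ ██      
     █       █ █   █     █   ██      
██████████████ █ █████████ ████      
               █     █   █   ██      
 █████████████████████ █ ███ ██      
     █   █   █         █     ██      
████ █ █ █ █ █ █████████████ ██      
 █   █ █ █ █   █           █ ██      
 █ ███ █ █ ███████████ ███ █ ██      
   █   █ █ █           █ █ █ ██      
 ███ ███ █ ███ █ ███████ █ █ ██      
 █   █ █ █   █ █ █         █ ██      
 ███ █ █ ███ ███ ███████ ███ ██      
     █   █   █   █     █   █ ██      
██████ ███ ███ ███ ███ ███ █ ██      
       █   █ █     █ █   █ █ ██      
 ███████ ███ █ █████ ███ █ █ ██      
   █     █ █   █       █ █ █ ██      
██ █████ █ █ █████████ █ ███ ██      
         █             █     ██      
███████████████████████████████      
                                     
                                     
                                     
                                     


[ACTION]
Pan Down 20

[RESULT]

         █             █     ██      
███████████████████████████████      
                                     
                                     
                                     
                                     
                                     
                                     
                                     
                                     
                                     
                                     
                                     
                                     
                                     
                                     
                                     
                                     
                                     
                                     
                                     
                                     
                                     
                                     
                                     
                                     


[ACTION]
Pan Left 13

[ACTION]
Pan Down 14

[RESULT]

                                     
                                     
                                     
                                     
                                     
                                     
                                     
                                     
                                     
                                     
                                     
                                     
                                     
                                     
                                     
                                     
                                     
                                     
                                     
                                     
                                     
                                     
                                     
                                     
                                     
                                     


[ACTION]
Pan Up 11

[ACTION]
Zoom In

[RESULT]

  ██████  ██████  ██  ██████  ██  ███
  ██      ██  ██  ██      ██  ██  ██ 
  ██      ██  ██  ██      ██  ██  ██ 
  ██████  ██  ██  ██████  ██████  ███
  ██████  ██  ██  ██████  ██████  ███
          ██      ██      ██      ██ 
          ██      ██      ██      ██ 
████████████  ██████  ██████  ██████ 
████████████  ██████  ██████  ██████ 
              ██      ██  ██         
              ██      ██  ██         
  ██████████████  ██████  ██  ███████
  ██████████████  ██████  ██  ███████
      ██          ██  ██      ██     
      ██          ██  ██      ██     
████  ██████████  ██  ██  ███████████
████  ██████████  ██  ██  ███████████
                  ██                 
                  ██                 
█████████████████████████████████████
█████████████████████████████████████
                                     
                                     
                                     
                                     
                                     


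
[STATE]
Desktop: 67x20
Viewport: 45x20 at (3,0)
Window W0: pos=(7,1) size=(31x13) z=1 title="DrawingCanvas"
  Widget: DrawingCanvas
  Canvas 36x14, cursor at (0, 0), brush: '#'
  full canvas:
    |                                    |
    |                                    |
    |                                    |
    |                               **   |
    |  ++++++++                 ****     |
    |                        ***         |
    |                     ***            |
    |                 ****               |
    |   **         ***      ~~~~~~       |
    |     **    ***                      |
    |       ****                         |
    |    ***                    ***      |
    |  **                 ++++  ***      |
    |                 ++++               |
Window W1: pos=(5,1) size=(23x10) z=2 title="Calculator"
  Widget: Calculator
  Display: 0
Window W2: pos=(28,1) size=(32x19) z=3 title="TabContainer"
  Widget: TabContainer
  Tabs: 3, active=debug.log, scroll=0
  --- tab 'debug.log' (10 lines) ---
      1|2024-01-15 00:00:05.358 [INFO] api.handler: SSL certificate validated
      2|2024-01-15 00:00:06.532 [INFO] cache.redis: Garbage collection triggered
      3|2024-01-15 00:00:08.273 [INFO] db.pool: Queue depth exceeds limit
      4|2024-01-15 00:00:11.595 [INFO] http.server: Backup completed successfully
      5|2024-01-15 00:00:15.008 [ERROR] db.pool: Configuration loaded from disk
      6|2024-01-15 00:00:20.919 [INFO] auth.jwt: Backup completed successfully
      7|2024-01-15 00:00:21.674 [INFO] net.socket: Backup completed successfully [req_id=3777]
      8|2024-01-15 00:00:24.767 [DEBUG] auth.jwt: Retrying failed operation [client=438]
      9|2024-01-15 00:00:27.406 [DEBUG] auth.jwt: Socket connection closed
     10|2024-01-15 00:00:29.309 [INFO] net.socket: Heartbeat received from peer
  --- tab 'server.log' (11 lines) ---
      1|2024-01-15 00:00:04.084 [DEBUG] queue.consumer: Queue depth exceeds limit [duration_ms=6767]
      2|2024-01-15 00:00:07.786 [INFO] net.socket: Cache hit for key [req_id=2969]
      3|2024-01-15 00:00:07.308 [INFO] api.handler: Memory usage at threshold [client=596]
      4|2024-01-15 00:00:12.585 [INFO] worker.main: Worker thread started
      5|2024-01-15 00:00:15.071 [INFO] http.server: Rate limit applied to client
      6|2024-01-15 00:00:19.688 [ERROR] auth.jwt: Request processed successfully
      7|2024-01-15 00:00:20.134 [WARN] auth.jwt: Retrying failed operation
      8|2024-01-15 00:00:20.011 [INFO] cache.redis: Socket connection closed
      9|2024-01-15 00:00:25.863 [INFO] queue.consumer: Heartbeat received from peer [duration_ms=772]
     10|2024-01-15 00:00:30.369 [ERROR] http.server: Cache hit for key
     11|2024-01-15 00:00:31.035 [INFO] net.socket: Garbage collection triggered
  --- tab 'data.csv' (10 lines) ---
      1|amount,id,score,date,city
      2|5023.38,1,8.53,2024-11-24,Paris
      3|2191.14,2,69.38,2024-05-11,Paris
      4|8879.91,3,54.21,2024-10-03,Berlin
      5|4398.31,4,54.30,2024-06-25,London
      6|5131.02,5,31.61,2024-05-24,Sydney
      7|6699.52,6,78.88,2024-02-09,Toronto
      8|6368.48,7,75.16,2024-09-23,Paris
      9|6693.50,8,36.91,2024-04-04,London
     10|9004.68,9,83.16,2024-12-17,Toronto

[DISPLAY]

                                             
  ┏━━━━━━━━━━━━━━━━━━━━━┓┏━━━━━━━━━━━━━━━━━━━
  ┃ Calculator          ┃┃ TabContainer      
  ┠─────────────────────┨┠───────────────────
  ┃                    0┃┃[debug.log]│ server
  ┃┌───┬───┬───┬───┐    ┃┃───────────────────
  ┃│ 7 │ 8 │ 9 │ ÷ │    ┃┃2024-01-15 00:00:05
  ┃├───┼───┼───┼───┤    ┃┃2024-01-15 00:00:06
  ┃│ 4 │ 5 │ 6 │ × │    ┃┃2024-01-15 00:00:08
  ┃└───┴───┴───┴───┘    ┃┃2024-01-15 00:00:11
  ┗━━━━━━━━━━━━━━━━━━━━━┛┃2024-01-15 00:00:15
    ┃                 ***┃2024-01-15 00:00:20
    ┃   **         ***   ┃2024-01-15 00:00:21
    ┗━━━━━━━━━━━━━━━━━━━━┃2024-01-15 00:00:24
                         ┃2024-01-15 00:00:27
                         ┃2024-01-15 00:00:29
                         ┃                   
                         ┃                   
                         ┃                   
                         ┗━━━━━━━━━━━━━━━━━━━


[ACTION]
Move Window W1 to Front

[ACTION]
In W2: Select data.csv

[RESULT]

                                             
  ┏━━━━━━━━━━━━━━━━━━━━━┓┏━━━━━━━━━━━━━━━━━━━
  ┃ Calculator          ┃┃ TabContainer      
  ┠─────────────────────┨┠───────────────────
  ┃                    0┃┃ debug.log │ server
  ┃┌───┬───┬───┬───┐    ┃┃───────────────────
  ┃│ 7 │ 8 │ 9 │ ÷ │    ┃┃amount,id,score,dat
  ┃├───┼───┼───┼───┤    ┃┃5023.38,1,8.53,2024
  ┃│ 4 │ 5 │ 6 │ × │    ┃┃2191.14,2,69.38,202
  ┃└───┴───┴───┴───┘    ┃┃8879.91,3,54.21,202
  ┗━━━━━━━━━━━━━━━━━━━━━┛┃4398.31,4,54.30,202
    ┃                 ***┃5131.02,5,31.61,202
    ┃   **         ***   ┃6699.52,6,78.88,202
    ┗━━━━━━━━━━━━━━━━━━━━┃6368.48,7,75.16,202
                         ┃6693.50,8,36.91,202
                         ┃9004.68,9,83.16,202
                         ┃                   
                         ┃                   
                         ┃                   
                         ┗━━━━━━━━━━━━━━━━━━━


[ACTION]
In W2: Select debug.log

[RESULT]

                                             
  ┏━━━━━━━━━━━━━━━━━━━━━┓┏━━━━━━━━━━━━━━━━━━━
  ┃ Calculator          ┃┃ TabContainer      
  ┠─────────────────────┨┠───────────────────
  ┃                    0┃┃[debug.log]│ server
  ┃┌───┬───┬───┬───┐    ┃┃───────────────────
  ┃│ 7 │ 8 │ 9 │ ÷ │    ┃┃2024-01-15 00:00:05
  ┃├───┼───┼───┼───┤    ┃┃2024-01-15 00:00:06
  ┃│ 4 │ 5 │ 6 │ × │    ┃┃2024-01-15 00:00:08
  ┃└───┴───┴───┴───┘    ┃┃2024-01-15 00:00:11
  ┗━━━━━━━━━━━━━━━━━━━━━┛┃2024-01-15 00:00:15
    ┃                 ***┃2024-01-15 00:00:20
    ┃   **         ***   ┃2024-01-15 00:00:21
    ┗━━━━━━━━━━━━━━━━━━━━┃2024-01-15 00:00:24
                         ┃2024-01-15 00:00:27
                         ┃2024-01-15 00:00:29
                         ┃                   
                         ┃                   
                         ┃                   
                         ┗━━━━━━━━━━━━━━━━━━━


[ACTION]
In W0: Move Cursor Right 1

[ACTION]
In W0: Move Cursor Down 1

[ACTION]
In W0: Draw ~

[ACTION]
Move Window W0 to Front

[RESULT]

                                             
  ┏━┏━━━━━━━━━━━━━━━━━━━━━━━━━━━━━┓━━━━━━━━━━
  ┃ ┃ DrawingCanvas               ┃iner      
  ┠─┠─────────────────────────────┨──────────
  ┃ ┃                             ┃g]│ server
  ┃┌┃ ~                           ┃──────────
  ┃│┃                             ┃5 00:00:05
  ┃├┃                             ┃5 00:00:06
  ┃│┃  ++++++++                 **┃5 00:00:08
  ┃└┃                        ***  ┃5 00:00:11
  ┗━┃                     ***     ┃5 00:00:15
    ┃                 ****        ┃5 00:00:20
    ┃   **         ***      ~~~~~~┃5 00:00:21
    ┗━━━━━━━━━━━━━━━━━━━━━━━━━━━━━┛5 00:00:24
                         ┃2024-01-15 00:00:27
                         ┃2024-01-15 00:00:29
                         ┃                   
                         ┃                   
                         ┃                   
                         ┗━━━━━━━━━━━━━━━━━━━


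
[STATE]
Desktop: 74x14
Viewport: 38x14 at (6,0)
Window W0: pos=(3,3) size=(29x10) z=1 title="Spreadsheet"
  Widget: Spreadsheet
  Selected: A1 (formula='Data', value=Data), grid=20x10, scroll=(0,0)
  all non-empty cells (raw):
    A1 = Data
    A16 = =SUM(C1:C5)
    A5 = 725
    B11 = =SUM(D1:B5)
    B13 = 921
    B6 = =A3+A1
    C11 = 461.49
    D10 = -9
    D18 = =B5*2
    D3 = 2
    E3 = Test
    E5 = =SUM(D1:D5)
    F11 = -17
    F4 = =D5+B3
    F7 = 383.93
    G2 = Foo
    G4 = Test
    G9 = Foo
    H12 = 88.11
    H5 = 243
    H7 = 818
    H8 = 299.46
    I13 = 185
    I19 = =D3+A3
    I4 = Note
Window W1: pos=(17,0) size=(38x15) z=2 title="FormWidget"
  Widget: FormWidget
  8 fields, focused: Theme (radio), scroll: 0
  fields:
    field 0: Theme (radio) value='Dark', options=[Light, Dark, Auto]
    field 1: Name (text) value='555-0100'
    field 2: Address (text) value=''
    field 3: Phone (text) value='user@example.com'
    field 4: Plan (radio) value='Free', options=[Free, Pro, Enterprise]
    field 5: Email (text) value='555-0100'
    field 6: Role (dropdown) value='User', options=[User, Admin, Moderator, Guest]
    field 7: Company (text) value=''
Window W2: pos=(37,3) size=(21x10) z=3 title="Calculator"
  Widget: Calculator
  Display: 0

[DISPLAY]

           ┏━━━━━━━━━━━━━━━━━━━━━━━━━━
           ┃ FormWidget               
           ┠──────────────────────────
━━━━━━━━━━━┃> Theme:      ( ) L┏━━━━━━
preadsheet ┃  Name:       [555-┃ Calcu
───────────┃  Address:    [    ┠──────
: Data     ┃  Phone:      [user┃      
     A     ┃  Plan:       (●) F┃┌───┬─
-----------┃  Email:      [555-┃│ 7 │ 
1 [Data]   ┃  Role:       [User┃├───┼─
2        0 ┃  Company:    [    ┃│ 4 │ 
3        0 ┃                   ┃└───┴─
━━━━━━━━━━━┃                   ┗━━━━━━
           ┃                          


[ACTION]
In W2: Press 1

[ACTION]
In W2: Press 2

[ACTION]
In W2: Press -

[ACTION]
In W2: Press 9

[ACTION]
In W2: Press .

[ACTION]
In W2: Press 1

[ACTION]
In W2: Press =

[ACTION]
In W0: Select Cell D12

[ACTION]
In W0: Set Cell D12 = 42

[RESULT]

           ┏━━━━━━━━━━━━━━━━━━━━━━━━━━
           ┃ FormWidget               
           ┠──────────────────────────
━━━━━━━━━━━┃> Theme:      ( ) L┏━━━━━━
preadsheet ┃  Name:       [555-┃ Calcu
───────────┃  Address:    [    ┠──────
2: 42      ┃  Phone:      [user┃      
     A     ┃  Plan:       (●) F┃┌───┬─
-----------┃  Email:      [555-┃│ 7 │ 
1 Data     ┃  Role:       [User┃├───┼─
2        0 ┃  Company:    [    ┃│ 4 │ 
3        0 ┃                   ┃└───┴─
━━━━━━━━━━━┃                   ┗━━━━━━
           ┃                          


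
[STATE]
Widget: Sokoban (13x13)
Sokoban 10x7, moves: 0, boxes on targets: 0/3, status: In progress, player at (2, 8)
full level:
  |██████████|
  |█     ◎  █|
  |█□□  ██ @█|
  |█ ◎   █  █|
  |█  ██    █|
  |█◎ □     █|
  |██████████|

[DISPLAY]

██████████   
█     ◎  █   
█□□  ██ @█   
█ ◎   █  █   
█  ██    █   
█◎ □     █   
██████████   
Moves: 0  0/3
             
             
             
             
             


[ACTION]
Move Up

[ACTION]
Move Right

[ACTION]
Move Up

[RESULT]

██████████   
█     ◎ @█   
█□□  ██  █   
█ ◎   █  █   
█  ██    █   
█◎ □     █   
██████████   
Moves: 1  0/3
             
             
             
             
             


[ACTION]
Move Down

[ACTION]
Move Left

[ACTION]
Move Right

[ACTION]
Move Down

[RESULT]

██████████   
█     ◎  █   
█□□  ██  █   
█ ◎   █ @█   
█  ██    █   
█◎ □     █   
██████████   
Moves: 5  0/3
             
             
             
             
             


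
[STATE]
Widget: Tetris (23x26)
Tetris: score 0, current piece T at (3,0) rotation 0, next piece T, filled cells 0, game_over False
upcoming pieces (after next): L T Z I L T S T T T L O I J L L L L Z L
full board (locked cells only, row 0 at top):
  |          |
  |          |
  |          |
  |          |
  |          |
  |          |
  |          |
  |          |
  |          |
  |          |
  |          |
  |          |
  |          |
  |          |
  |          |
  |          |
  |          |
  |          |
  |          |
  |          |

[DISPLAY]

    ▒     │Next:       
   ▒▒▒    │ ▒          
          │▒▒▒         
          │            
          │            
          │            
          │Score:      
          │0           
          │            
          │            
          │            
          │            
          │            
          │            
          │            
          │            
          │            
          │            
          │            
          │            
          │            
          │            
          │            
          │            
          │            
          │            


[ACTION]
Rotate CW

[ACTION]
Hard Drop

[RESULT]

    ▒     │Next:       
   ▒▒▒    │  ▒         
          │▒▒▒         
          │            
          │            
          │            
          │Score:      
          │0           
          │            
          │            
          │            
          │            
          │            
          │            
          │            
          │            
          │            
   ▒      │            
   ▒▒     │            
   ▒      │            
          │            
          │            
          │            
          │            
          │            
          │            


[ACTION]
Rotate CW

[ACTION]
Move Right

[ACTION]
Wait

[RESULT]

          │Next:       
    ▒     │  ▒         
    ▒▒    │▒▒▒         
    ▒     │            
          │            
          │            
          │Score:      
          │0           
          │            
          │            
          │            
          │            
          │            
          │            
          │            
          │            
          │            
   ▒      │            
   ▒▒     │            
   ▒      │            
          │            
          │            
          │            
          │            
          │            
          │            


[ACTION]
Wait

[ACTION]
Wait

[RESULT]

          │Next:       
          │  ▒         
          │▒▒▒         
    ▒     │            
    ▒▒    │            
    ▒     │            
          │Score:      
          │0           
          │            
          │            
          │            
          │            
          │            
          │            
          │            
          │            
          │            
   ▒      │            
   ▒▒     │            
   ▒      │            
          │            
          │            
          │            
          │            
          │            
          │            
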